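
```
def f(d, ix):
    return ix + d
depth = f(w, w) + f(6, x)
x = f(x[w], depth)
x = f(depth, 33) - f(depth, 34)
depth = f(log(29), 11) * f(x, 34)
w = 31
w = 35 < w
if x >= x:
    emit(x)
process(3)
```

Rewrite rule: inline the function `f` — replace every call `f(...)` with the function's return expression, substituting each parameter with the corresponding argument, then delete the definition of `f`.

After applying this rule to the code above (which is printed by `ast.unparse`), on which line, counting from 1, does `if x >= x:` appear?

7

Transformed code:
depth = w + w + (x + 6)
x = depth + x[w]
x = 33 + depth - (34 + depth)
depth = (11 + log(29)) * (34 + x)
w = 31
w = 35 < w
if x >= x:
    emit(x)
process(3)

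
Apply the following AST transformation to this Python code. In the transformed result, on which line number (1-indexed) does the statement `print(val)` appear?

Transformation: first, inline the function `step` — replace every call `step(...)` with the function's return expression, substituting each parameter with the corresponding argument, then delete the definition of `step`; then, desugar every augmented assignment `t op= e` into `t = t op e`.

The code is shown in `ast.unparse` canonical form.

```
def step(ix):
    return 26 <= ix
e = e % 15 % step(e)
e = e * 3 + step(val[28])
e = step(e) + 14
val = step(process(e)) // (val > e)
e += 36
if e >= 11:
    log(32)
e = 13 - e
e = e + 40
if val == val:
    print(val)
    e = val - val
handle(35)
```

11

Transformed code:
e = e % 15 % (26 <= e)
e = e * 3 + (26 <= val[28])
e = (26 <= e) + 14
val = (26 <= process(e)) // (val > e)
e = e + 36
if e >= 11:
    log(32)
e = 13 - e
e = e + 40
if val == val:
    print(val)
    e = val - val
handle(35)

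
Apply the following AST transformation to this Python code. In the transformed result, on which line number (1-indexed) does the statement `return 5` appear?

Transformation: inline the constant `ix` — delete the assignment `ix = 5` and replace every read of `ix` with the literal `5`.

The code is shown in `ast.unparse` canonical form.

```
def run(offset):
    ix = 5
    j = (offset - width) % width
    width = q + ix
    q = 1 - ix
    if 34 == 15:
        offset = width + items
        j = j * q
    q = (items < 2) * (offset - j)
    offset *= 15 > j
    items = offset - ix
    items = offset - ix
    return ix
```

12

Transformed code:
def run(offset):
    j = (offset - width) % width
    width = q + 5
    q = 1 - 5
    if 34 == 15:
        offset = width + items
        j = j * q
    q = (items < 2) * (offset - j)
    offset *= 15 > j
    items = offset - 5
    items = offset - 5
    return 5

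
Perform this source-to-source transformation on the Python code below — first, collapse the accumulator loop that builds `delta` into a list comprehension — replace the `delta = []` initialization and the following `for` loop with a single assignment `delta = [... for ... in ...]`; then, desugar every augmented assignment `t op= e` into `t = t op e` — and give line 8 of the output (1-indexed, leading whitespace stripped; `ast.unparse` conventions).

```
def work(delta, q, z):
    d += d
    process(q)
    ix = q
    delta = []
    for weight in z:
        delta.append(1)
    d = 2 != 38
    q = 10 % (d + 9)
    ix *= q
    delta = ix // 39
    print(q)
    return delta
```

ix = ix * q

Transformed code:
def work(delta, q, z):
    d = d + d
    process(q)
    ix = q
    delta = [1 for weight in z]
    d = 2 != 38
    q = 10 % (d + 9)
    ix = ix * q
    delta = ix // 39
    print(q)
    return delta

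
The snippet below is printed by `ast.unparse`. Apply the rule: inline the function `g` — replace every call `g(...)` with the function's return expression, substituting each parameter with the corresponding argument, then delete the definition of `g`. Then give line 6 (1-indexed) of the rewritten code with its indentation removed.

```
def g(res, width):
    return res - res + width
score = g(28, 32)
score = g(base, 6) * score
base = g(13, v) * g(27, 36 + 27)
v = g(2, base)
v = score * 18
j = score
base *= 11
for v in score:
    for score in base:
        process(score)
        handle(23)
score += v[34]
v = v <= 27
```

Transformed code:
score = 28 - 28 + 32
score = (base - base + 6) * score
base = (13 - 13 + v) * (27 - 27 + (36 + 27))
v = 2 - 2 + base
v = score * 18
j = score
base *= 11
for v in score:
    for score in base:
        process(score)
        handle(23)
score += v[34]
v = v <= 27

j = score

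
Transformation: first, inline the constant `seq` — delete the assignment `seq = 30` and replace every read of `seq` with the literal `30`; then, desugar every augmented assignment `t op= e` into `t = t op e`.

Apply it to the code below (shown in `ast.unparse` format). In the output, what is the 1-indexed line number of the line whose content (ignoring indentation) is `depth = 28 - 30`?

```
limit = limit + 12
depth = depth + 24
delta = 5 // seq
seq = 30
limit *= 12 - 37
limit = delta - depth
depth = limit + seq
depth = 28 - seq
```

Transformed code:
limit = limit + 12
depth = depth + 24
delta = 5 // 30
limit = limit * (12 - 37)
limit = delta - depth
depth = limit + 30
depth = 28 - 30

7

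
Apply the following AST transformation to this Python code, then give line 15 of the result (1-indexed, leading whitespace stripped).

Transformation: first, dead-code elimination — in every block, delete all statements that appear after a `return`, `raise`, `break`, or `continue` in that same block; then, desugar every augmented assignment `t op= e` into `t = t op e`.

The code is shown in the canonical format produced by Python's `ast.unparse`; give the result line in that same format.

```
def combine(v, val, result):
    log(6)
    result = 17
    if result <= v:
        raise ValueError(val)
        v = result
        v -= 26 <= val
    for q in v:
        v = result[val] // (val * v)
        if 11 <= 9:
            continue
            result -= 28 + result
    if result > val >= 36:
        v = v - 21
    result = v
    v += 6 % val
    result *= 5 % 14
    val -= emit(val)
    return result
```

val = val - emit(val)

Transformed code:
def combine(v, val, result):
    log(6)
    result = 17
    if result <= v:
        raise ValueError(val)
    for q in v:
        v = result[val] // (val * v)
        if 11 <= 9:
            continue
    if result > val >= 36:
        v = v - 21
    result = v
    v = v + 6 % val
    result = result * (5 % 14)
    val = val - emit(val)
    return result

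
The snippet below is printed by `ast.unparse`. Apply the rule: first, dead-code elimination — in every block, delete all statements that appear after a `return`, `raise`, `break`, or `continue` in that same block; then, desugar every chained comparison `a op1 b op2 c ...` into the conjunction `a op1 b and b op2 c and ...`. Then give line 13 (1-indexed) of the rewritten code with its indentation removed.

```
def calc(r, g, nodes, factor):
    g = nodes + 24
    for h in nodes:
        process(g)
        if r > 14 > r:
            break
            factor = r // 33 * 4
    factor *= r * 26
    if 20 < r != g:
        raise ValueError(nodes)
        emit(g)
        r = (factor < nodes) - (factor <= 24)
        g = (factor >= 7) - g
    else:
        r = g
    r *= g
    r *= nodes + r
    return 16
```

r *= nodes + r

Transformed code:
def calc(r, g, nodes, factor):
    g = nodes + 24
    for h in nodes:
        process(g)
        if r > 14 and 14 > r:
            break
    factor *= r * 26
    if 20 < r and r != g:
        raise ValueError(nodes)
    else:
        r = g
    r *= g
    r *= nodes + r
    return 16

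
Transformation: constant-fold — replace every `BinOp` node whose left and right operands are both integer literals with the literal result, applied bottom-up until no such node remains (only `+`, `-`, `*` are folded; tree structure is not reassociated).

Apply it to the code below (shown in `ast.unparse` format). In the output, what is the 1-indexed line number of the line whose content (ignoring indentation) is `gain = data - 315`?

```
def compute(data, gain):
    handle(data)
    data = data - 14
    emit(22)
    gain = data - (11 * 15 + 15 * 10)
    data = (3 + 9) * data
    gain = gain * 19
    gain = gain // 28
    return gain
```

Transformed code:
def compute(data, gain):
    handle(data)
    data = data - 14
    emit(22)
    gain = data - 315
    data = 12 * data
    gain = gain * 19
    gain = gain // 28
    return gain

5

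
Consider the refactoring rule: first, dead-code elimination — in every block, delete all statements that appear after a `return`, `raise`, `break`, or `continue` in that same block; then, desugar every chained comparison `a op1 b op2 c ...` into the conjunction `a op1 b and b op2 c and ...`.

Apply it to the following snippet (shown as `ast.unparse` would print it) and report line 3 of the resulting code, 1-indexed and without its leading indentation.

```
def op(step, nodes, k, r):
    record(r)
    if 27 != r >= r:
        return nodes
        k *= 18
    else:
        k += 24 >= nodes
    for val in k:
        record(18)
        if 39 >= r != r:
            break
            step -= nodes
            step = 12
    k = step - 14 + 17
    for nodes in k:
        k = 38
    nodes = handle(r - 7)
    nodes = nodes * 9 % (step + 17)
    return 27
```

Transformed code:
def op(step, nodes, k, r):
    record(r)
    if 27 != r and r >= r:
        return nodes
    else:
        k += 24 >= nodes
    for val in k:
        record(18)
        if 39 >= r and r != r:
            break
    k = step - 14 + 17
    for nodes in k:
        k = 38
    nodes = handle(r - 7)
    nodes = nodes * 9 % (step + 17)
    return 27

if 27 != r and r >= r:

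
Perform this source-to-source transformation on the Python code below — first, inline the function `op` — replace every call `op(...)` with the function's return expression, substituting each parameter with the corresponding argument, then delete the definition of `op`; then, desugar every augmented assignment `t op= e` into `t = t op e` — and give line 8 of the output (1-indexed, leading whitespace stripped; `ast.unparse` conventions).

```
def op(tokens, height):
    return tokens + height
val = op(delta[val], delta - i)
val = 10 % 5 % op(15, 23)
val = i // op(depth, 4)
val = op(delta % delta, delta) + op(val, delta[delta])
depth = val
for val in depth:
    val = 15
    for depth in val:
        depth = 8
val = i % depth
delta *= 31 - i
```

Transformed code:
val = delta[val] + (delta - i)
val = 10 % 5 % (15 + 23)
val = i // (depth + 4)
val = delta % delta + delta + (val + delta[delta])
depth = val
for val in depth:
    val = 15
    for depth in val:
        depth = 8
val = i % depth
delta = delta * (31 - i)

for depth in val:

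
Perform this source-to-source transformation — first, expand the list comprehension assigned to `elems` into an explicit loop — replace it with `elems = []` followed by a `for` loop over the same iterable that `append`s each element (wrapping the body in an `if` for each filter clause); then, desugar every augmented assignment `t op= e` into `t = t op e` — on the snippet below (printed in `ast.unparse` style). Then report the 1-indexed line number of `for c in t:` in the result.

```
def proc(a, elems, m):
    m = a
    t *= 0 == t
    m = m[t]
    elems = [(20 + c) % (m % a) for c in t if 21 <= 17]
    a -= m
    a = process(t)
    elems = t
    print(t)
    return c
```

6

Transformed code:
def proc(a, elems, m):
    m = a
    t = t * (0 == t)
    m = m[t]
    elems = []
    for c in t:
        if 21 <= 17:
            elems.append((20 + c) % (m % a))
    a = a - m
    a = process(t)
    elems = t
    print(t)
    return c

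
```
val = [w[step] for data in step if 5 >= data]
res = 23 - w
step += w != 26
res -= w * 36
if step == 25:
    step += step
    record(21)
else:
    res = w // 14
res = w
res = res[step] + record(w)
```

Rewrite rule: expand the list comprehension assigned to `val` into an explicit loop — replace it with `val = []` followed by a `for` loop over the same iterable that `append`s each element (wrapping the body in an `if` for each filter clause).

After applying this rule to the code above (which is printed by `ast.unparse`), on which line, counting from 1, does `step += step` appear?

Transformed code:
val = []
for data in step:
    if 5 >= data:
        val.append(w[step])
res = 23 - w
step += w != 26
res -= w * 36
if step == 25:
    step += step
    record(21)
else:
    res = w // 14
res = w
res = res[step] + record(w)

9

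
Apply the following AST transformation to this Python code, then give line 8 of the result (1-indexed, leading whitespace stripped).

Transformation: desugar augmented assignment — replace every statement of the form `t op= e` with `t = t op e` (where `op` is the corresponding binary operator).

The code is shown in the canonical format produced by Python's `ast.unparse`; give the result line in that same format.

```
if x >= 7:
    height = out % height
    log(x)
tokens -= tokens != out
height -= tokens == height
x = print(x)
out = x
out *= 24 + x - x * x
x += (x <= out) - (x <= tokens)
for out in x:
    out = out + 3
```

Transformed code:
if x >= 7:
    height = out % height
    log(x)
tokens = tokens - (tokens != out)
height = height - (tokens == height)
x = print(x)
out = x
out = out * (24 + x - x * x)
x = x + ((x <= out) - (x <= tokens))
for out in x:
    out = out + 3

out = out * (24 + x - x * x)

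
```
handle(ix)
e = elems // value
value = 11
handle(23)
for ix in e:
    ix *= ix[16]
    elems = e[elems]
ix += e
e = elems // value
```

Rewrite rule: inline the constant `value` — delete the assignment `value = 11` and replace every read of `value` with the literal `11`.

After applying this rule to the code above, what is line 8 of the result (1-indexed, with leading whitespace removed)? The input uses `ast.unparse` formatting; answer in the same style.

e = elems // 11

Transformed code:
handle(ix)
e = elems // 11
handle(23)
for ix in e:
    ix *= ix[16]
    elems = e[elems]
ix += e
e = elems // 11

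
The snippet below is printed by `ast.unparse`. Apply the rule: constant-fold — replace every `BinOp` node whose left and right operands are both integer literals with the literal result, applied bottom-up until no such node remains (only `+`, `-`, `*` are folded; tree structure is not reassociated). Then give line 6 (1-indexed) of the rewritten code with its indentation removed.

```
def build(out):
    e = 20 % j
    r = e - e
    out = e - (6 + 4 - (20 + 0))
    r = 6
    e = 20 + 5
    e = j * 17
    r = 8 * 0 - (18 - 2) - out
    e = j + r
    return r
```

Transformed code:
def build(out):
    e = 20 % j
    r = e - e
    out = e - -10
    r = 6
    e = 25
    e = j * 17
    r = -16 - out
    e = j + r
    return r

e = 25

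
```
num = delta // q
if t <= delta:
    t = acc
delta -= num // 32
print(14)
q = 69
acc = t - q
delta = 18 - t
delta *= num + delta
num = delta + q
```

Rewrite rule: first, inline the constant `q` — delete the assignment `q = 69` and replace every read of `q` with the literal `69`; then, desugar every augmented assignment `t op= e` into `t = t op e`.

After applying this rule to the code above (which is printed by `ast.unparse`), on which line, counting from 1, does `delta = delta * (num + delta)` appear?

8

Transformed code:
num = delta // 69
if t <= delta:
    t = acc
delta = delta - num // 32
print(14)
acc = t - 69
delta = 18 - t
delta = delta * (num + delta)
num = delta + 69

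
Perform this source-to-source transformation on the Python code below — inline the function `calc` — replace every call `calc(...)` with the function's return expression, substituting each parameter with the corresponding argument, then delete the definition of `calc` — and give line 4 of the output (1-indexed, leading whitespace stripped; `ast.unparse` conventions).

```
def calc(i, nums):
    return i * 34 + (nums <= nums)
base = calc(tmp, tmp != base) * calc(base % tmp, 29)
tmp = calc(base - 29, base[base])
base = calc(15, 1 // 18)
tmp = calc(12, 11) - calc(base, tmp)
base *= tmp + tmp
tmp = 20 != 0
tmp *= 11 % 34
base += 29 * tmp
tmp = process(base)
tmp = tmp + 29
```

tmp = 12 * 34 + (11 <= 11) - (base * 34 + (tmp <= tmp))

Transformed code:
base = (tmp * 34 + ((tmp != base) <= (tmp != base))) * (base % tmp * 34 + (29 <= 29))
tmp = (base - 29) * 34 + (base[base] <= base[base])
base = 15 * 34 + (1 // 18 <= 1 // 18)
tmp = 12 * 34 + (11 <= 11) - (base * 34 + (tmp <= tmp))
base *= tmp + tmp
tmp = 20 != 0
tmp *= 11 % 34
base += 29 * tmp
tmp = process(base)
tmp = tmp + 29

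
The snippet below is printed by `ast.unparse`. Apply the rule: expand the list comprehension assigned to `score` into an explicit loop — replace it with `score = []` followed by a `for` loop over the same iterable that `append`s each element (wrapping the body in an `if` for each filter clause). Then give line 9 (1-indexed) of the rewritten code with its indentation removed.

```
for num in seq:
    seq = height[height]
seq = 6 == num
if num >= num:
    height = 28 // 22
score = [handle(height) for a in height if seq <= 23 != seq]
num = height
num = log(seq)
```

score.append(handle(height))

Transformed code:
for num in seq:
    seq = height[height]
seq = 6 == num
if num >= num:
    height = 28 // 22
score = []
for a in height:
    if seq <= 23 != seq:
        score.append(handle(height))
num = height
num = log(seq)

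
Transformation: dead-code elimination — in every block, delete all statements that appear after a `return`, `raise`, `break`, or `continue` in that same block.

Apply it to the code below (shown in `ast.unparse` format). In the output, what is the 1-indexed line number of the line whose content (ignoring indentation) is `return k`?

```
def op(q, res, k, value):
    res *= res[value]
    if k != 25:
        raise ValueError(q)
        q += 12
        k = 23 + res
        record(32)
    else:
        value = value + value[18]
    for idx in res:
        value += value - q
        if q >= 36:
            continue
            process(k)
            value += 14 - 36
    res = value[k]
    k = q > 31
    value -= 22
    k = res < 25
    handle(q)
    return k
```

16

Transformed code:
def op(q, res, k, value):
    res *= res[value]
    if k != 25:
        raise ValueError(q)
    else:
        value = value + value[18]
    for idx in res:
        value += value - q
        if q >= 36:
            continue
    res = value[k]
    k = q > 31
    value -= 22
    k = res < 25
    handle(q)
    return k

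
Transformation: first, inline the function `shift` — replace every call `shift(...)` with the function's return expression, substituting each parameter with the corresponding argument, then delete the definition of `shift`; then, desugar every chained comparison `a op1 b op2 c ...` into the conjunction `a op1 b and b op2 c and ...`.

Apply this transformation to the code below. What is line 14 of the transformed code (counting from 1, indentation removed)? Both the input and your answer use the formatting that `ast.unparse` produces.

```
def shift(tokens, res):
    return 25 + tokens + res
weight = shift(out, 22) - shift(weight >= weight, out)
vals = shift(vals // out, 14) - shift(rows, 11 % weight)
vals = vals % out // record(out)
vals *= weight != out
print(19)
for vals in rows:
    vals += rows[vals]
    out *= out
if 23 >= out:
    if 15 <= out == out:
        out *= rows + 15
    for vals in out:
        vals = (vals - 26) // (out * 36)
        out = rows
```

Transformed code:
weight = 25 + out + 22 - (25 + (weight >= weight) + out)
vals = 25 + vals // out + 14 - (25 + rows + 11 % weight)
vals = vals % out // record(out)
vals *= weight != out
print(19)
for vals in rows:
    vals += rows[vals]
    out *= out
if 23 >= out:
    if 15 <= out and out == out:
        out *= rows + 15
    for vals in out:
        vals = (vals - 26) // (out * 36)
        out = rows

out = rows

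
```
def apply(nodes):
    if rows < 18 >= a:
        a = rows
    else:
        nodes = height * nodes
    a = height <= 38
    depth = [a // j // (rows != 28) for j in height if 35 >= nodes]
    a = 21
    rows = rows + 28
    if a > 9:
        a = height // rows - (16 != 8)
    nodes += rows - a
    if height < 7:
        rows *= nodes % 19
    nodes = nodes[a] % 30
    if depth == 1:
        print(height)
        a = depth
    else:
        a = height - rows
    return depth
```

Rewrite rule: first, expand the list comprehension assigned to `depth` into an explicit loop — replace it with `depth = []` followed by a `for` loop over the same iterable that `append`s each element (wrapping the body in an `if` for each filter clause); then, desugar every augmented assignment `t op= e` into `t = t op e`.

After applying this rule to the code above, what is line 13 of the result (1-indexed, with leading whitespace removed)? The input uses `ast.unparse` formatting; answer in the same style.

Transformed code:
def apply(nodes):
    if rows < 18 >= a:
        a = rows
    else:
        nodes = height * nodes
    a = height <= 38
    depth = []
    for j in height:
        if 35 >= nodes:
            depth.append(a // j // (rows != 28))
    a = 21
    rows = rows + 28
    if a > 9:
        a = height // rows - (16 != 8)
    nodes = nodes + (rows - a)
    if height < 7:
        rows = rows * (nodes % 19)
    nodes = nodes[a] % 30
    if depth == 1:
        print(height)
        a = depth
    else:
        a = height - rows
    return depth

if a > 9:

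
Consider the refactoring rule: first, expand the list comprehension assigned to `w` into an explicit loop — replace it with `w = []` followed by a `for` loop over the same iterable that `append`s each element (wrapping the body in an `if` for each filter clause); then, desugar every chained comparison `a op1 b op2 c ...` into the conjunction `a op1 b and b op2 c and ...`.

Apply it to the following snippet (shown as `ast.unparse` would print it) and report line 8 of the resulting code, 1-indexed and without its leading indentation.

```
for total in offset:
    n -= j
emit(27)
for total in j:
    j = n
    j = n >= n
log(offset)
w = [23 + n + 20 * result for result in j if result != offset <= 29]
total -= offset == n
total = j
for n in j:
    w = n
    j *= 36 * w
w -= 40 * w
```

w = []

Transformed code:
for total in offset:
    n -= j
emit(27)
for total in j:
    j = n
    j = n >= n
log(offset)
w = []
for result in j:
    if result != offset and offset <= 29:
        w.append(23 + n + 20 * result)
total -= offset == n
total = j
for n in j:
    w = n
    j *= 36 * w
w -= 40 * w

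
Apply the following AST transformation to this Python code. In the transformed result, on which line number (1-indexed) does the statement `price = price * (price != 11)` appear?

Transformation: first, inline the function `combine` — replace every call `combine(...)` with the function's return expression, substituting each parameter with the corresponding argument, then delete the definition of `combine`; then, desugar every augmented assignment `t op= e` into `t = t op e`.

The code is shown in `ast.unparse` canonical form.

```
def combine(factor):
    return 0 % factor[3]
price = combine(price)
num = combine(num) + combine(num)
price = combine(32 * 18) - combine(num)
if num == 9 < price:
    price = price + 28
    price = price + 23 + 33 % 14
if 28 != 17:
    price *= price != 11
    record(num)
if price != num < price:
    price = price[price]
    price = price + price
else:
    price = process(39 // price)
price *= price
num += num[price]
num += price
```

Transformed code:
price = 0 % price[3]
num = 0 % num[3] + 0 % num[3]
price = 0 % (32 * 18)[3] - 0 % num[3]
if num == 9 < price:
    price = price + 28
    price = price + 23 + 33 % 14
if 28 != 17:
    price = price * (price != 11)
    record(num)
if price != num < price:
    price = price[price]
    price = price + price
else:
    price = process(39 // price)
price = price * price
num = num + num[price]
num = num + price

8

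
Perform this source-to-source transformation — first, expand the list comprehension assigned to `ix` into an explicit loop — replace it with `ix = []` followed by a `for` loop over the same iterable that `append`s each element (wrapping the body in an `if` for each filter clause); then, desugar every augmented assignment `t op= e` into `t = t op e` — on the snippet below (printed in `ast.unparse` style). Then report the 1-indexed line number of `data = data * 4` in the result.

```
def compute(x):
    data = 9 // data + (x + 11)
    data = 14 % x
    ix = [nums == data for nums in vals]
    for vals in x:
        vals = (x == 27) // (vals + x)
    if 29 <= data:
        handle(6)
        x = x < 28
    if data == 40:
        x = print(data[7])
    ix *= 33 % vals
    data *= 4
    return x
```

Transformed code:
def compute(x):
    data = 9 // data + (x + 11)
    data = 14 % x
    ix = []
    for nums in vals:
        ix.append(nums == data)
    for vals in x:
        vals = (x == 27) // (vals + x)
    if 29 <= data:
        handle(6)
        x = x < 28
    if data == 40:
        x = print(data[7])
    ix = ix * (33 % vals)
    data = data * 4
    return x

15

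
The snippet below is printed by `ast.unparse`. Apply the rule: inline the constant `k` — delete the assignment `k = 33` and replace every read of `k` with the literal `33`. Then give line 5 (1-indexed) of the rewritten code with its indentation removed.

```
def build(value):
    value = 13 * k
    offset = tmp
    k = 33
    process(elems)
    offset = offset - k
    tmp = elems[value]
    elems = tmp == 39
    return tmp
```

offset = offset - 33

Transformed code:
def build(value):
    value = 13 * 33
    offset = tmp
    process(elems)
    offset = offset - 33
    tmp = elems[value]
    elems = tmp == 39
    return tmp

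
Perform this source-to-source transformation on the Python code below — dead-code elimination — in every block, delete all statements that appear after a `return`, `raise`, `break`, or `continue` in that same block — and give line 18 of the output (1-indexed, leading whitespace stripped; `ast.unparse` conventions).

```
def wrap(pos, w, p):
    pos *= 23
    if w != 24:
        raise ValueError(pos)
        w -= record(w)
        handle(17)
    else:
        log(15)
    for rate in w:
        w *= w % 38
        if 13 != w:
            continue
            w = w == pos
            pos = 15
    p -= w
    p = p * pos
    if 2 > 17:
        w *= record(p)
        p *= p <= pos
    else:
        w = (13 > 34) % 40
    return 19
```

Transformed code:
def wrap(pos, w, p):
    pos *= 23
    if w != 24:
        raise ValueError(pos)
    else:
        log(15)
    for rate in w:
        w *= w % 38
        if 13 != w:
            continue
    p -= w
    p = p * pos
    if 2 > 17:
        w *= record(p)
        p *= p <= pos
    else:
        w = (13 > 34) % 40
    return 19

return 19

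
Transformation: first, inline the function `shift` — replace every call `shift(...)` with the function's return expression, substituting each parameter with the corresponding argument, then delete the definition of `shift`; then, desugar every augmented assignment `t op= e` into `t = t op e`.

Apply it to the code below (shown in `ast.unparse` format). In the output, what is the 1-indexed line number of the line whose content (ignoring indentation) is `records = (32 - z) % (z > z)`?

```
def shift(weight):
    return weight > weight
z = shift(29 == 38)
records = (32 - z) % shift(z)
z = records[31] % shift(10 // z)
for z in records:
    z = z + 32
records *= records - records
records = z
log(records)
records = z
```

2

Transformed code:
z = (29 == 38) > (29 == 38)
records = (32 - z) % (z > z)
z = records[31] % (10 // z > 10 // z)
for z in records:
    z = z + 32
records = records * (records - records)
records = z
log(records)
records = z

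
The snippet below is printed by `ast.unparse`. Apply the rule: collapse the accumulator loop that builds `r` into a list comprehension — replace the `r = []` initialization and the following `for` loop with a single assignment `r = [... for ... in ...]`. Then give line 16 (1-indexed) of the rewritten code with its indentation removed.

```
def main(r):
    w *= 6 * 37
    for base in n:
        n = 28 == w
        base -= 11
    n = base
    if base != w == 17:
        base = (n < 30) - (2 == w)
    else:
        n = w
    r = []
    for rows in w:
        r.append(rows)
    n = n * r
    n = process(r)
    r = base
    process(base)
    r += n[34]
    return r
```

r += n[34]

Transformed code:
def main(r):
    w *= 6 * 37
    for base in n:
        n = 28 == w
        base -= 11
    n = base
    if base != w == 17:
        base = (n < 30) - (2 == w)
    else:
        n = w
    r = [rows for rows in w]
    n = n * r
    n = process(r)
    r = base
    process(base)
    r += n[34]
    return r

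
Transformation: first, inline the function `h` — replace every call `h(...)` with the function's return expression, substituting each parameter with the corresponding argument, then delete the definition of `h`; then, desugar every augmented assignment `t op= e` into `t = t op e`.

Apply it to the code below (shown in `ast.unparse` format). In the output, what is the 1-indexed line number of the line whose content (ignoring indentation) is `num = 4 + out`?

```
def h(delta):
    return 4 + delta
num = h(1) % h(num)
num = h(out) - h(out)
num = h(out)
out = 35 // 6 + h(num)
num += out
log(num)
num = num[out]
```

3

Transformed code:
num = (4 + 1) % (4 + num)
num = 4 + out - (4 + out)
num = 4 + out
out = 35 // 6 + (4 + num)
num = num + out
log(num)
num = num[out]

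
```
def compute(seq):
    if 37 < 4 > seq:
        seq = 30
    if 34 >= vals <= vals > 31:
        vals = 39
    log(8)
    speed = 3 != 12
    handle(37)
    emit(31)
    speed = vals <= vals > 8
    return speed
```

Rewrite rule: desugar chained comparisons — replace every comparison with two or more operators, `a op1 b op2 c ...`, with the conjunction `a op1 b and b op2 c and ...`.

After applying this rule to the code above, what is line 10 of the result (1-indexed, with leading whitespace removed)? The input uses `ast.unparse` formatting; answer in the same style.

Transformed code:
def compute(seq):
    if 37 < 4 and 4 > seq:
        seq = 30
    if 34 >= vals and vals <= vals and (vals > 31):
        vals = 39
    log(8)
    speed = 3 != 12
    handle(37)
    emit(31)
    speed = vals <= vals and vals > 8
    return speed

speed = vals <= vals and vals > 8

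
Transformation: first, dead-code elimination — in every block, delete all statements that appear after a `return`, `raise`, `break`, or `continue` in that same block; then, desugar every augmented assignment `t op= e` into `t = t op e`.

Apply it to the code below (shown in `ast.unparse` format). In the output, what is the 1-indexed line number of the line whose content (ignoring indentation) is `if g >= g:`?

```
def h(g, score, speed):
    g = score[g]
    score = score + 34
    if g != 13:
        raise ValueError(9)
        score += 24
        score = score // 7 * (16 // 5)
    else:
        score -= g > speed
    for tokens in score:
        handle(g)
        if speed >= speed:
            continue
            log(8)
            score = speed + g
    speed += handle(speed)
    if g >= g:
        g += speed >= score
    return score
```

Transformed code:
def h(g, score, speed):
    g = score[g]
    score = score + 34
    if g != 13:
        raise ValueError(9)
    else:
        score = score - (g > speed)
    for tokens in score:
        handle(g)
        if speed >= speed:
            continue
    speed = speed + handle(speed)
    if g >= g:
        g = g + (speed >= score)
    return score

13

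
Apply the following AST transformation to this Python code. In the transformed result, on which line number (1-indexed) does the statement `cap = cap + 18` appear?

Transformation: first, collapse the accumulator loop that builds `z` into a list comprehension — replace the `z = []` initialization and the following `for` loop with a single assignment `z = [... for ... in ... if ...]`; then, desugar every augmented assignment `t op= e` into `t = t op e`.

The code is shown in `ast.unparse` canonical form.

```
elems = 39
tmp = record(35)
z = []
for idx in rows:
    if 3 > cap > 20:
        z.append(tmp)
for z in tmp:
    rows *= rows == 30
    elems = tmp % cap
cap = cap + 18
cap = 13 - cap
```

Transformed code:
elems = 39
tmp = record(35)
z = [tmp for idx in rows if 3 > cap > 20]
for z in tmp:
    rows = rows * (rows == 30)
    elems = tmp % cap
cap = cap + 18
cap = 13 - cap

7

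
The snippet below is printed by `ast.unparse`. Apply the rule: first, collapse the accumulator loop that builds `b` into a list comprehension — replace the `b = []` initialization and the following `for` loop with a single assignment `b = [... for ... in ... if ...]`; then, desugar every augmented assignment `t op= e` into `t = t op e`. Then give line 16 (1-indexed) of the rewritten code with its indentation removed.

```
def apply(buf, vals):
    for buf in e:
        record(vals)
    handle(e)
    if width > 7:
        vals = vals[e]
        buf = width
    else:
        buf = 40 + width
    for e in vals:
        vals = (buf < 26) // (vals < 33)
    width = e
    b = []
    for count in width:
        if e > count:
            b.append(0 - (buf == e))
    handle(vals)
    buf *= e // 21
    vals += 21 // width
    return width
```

vals = vals + 21 // width

Transformed code:
def apply(buf, vals):
    for buf in e:
        record(vals)
    handle(e)
    if width > 7:
        vals = vals[e]
        buf = width
    else:
        buf = 40 + width
    for e in vals:
        vals = (buf < 26) // (vals < 33)
    width = e
    b = [0 - (buf == e) for count in width if e > count]
    handle(vals)
    buf = buf * (e // 21)
    vals = vals + 21 // width
    return width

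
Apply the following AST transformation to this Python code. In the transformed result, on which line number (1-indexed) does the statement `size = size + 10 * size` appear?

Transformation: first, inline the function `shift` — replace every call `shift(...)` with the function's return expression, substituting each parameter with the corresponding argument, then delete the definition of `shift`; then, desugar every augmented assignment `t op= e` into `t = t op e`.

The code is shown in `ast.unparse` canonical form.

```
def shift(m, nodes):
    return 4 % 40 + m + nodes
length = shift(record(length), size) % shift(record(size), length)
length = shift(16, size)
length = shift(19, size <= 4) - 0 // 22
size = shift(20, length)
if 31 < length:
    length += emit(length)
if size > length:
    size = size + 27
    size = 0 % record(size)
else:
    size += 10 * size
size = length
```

Transformed code:
length = (4 % 40 + record(length) + size) % (4 % 40 + record(size) + length)
length = 4 % 40 + 16 + size
length = 4 % 40 + 19 + (size <= 4) - 0 // 22
size = 4 % 40 + 20 + length
if 31 < length:
    length = length + emit(length)
if size > length:
    size = size + 27
    size = 0 % record(size)
else:
    size = size + 10 * size
size = length

11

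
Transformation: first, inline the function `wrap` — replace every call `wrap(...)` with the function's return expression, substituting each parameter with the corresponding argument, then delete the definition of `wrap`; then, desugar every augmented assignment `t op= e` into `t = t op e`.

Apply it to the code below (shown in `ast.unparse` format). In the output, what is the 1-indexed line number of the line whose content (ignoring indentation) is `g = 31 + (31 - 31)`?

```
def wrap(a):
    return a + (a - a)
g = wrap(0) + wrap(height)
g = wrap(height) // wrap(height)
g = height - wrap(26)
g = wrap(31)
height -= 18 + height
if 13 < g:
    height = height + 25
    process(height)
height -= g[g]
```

4

Transformed code:
g = 0 + (0 - 0) + (height + (height - height))
g = (height + (height - height)) // (height + (height - height))
g = height - (26 + (26 - 26))
g = 31 + (31 - 31)
height = height - (18 + height)
if 13 < g:
    height = height + 25
    process(height)
height = height - g[g]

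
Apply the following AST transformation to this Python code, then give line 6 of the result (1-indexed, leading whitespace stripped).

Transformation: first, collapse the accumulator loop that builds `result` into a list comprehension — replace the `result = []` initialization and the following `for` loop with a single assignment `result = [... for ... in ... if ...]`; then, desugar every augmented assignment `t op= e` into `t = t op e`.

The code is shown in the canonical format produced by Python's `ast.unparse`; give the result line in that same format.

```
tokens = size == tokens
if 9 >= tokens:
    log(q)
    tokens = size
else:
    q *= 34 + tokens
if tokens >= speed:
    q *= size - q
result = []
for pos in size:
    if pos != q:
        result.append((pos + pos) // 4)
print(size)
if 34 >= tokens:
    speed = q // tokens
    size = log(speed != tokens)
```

q = q * (34 + tokens)

Transformed code:
tokens = size == tokens
if 9 >= tokens:
    log(q)
    tokens = size
else:
    q = q * (34 + tokens)
if tokens >= speed:
    q = q * (size - q)
result = [(pos + pos) // 4 for pos in size if pos != q]
print(size)
if 34 >= tokens:
    speed = q // tokens
    size = log(speed != tokens)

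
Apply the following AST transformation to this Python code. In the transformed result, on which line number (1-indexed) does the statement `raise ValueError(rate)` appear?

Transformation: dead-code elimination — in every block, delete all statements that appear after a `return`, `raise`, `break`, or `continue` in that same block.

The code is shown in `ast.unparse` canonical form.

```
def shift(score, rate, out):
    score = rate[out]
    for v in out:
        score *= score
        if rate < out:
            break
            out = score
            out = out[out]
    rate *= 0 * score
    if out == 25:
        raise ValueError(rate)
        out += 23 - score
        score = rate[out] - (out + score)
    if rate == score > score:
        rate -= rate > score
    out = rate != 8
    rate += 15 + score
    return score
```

9

Transformed code:
def shift(score, rate, out):
    score = rate[out]
    for v in out:
        score *= score
        if rate < out:
            break
    rate *= 0 * score
    if out == 25:
        raise ValueError(rate)
    if rate == score > score:
        rate -= rate > score
    out = rate != 8
    rate += 15 + score
    return score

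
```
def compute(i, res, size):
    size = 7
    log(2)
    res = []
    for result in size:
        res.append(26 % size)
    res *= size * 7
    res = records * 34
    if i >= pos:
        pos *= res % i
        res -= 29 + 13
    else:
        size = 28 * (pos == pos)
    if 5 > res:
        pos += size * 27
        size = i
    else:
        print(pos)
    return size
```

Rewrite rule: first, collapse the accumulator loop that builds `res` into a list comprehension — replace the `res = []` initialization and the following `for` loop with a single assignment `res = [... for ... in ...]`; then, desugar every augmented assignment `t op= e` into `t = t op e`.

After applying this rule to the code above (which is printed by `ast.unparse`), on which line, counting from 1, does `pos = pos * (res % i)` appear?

8

Transformed code:
def compute(i, res, size):
    size = 7
    log(2)
    res = [26 % size for result in size]
    res = res * (size * 7)
    res = records * 34
    if i >= pos:
        pos = pos * (res % i)
        res = res - (29 + 13)
    else:
        size = 28 * (pos == pos)
    if 5 > res:
        pos = pos + size * 27
        size = i
    else:
        print(pos)
    return size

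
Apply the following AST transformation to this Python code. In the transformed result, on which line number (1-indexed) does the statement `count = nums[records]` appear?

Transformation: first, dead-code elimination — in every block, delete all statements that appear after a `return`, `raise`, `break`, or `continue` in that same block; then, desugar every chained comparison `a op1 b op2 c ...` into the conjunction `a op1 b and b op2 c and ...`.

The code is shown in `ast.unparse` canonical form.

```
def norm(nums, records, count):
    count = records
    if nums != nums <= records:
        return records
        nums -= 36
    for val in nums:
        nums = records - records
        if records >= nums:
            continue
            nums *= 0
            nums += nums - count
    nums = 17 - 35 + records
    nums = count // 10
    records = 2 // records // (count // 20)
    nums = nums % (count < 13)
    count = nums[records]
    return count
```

13

Transformed code:
def norm(nums, records, count):
    count = records
    if nums != nums and nums <= records:
        return records
    for val in nums:
        nums = records - records
        if records >= nums:
            continue
    nums = 17 - 35 + records
    nums = count // 10
    records = 2 // records // (count // 20)
    nums = nums % (count < 13)
    count = nums[records]
    return count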